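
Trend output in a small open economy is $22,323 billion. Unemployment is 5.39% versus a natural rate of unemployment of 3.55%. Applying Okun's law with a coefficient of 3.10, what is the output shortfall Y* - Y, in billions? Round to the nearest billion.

Output gap = -3.10 × (5.39 - 3.55) = -3.1 × 1.84 = -5.704%.
Actual GDP ≈ 22323 × 0.94296 ≈ 21050 billion, so the shortfall is 22323 - 21050 = 1273 billion.

$1,273 billion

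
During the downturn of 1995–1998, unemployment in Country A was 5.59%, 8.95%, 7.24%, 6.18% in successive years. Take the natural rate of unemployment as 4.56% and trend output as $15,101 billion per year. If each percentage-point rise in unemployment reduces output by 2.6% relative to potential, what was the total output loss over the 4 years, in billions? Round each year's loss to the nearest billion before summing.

$3,816 billion

Year 1995: gap = -2.6 × (5.59 - 4.56) = -2.678%, loss ≈ 15101 × 2.678/100 ≈ 404.
Year 1996: gap = -2.6 × (8.95 - 4.56) = -11.414%, loss ≈ 15101 × 11.414/100 ≈ 1724.
Year 1997: gap = -2.6 × (7.24 - 4.56) = -6.968%, loss ≈ 15101 × 6.968/100 ≈ 1052.
Year 1998: gap = -2.6 × (6.18 - 4.56) = -4.212%, loss ≈ 15101 × 4.212/100 ≈ 636.
Total lost output = 404 + 1724 + 1052 + 636 = 3816 billion.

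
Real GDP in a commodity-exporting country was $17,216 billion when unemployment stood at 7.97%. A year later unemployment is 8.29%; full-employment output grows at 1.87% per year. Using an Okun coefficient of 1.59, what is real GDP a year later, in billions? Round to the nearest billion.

$17,450 billion

Δu = 8.29 - 7.97 = 0.32 points.
Okun's law (growth form): g_Y = g_Y* - β × Δu = 1.87 - 1.59 × (0.32) = 1.87 - 0.5088 = 1.3612%.
Real GDP in the next year = 17216 × (1 + 1.3612/100) = 17216 × 1.013612 ≈ 17450 billion.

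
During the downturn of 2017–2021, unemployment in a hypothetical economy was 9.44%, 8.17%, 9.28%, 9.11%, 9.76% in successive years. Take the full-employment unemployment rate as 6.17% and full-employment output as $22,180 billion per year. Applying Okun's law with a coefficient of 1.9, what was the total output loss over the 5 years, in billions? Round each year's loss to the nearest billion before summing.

$6,284 billion

Year 2017: gap = -1.9 × (9.44 - 6.17) = -6.213%, loss ≈ 22180 × 6.213/100 ≈ 1378.
Year 2018: gap = -1.9 × (8.17 - 6.17) = -3.8%, loss ≈ 22180 × 3.8/100 ≈ 843.
Year 2019: gap = -1.9 × (9.28 - 6.17) = -5.909%, loss ≈ 22180 × 5.909/100 ≈ 1311.
Year 2020: gap = -1.9 × (9.11 - 6.17) = -5.586%, loss ≈ 22180 × 5.586/100 ≈ 1239.
Year 2021: gap = -1.9 × (9.76 - 6.17) = -6.821%, loss ≈ 22180 × 6.821/100 ≈ 1513.
Total lost output = 1378 + 843 + 1311 + 1239 + 1513 = 6284 billion.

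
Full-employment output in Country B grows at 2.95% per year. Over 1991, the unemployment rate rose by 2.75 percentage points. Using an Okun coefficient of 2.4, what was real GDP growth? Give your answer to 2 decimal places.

-3.65%

Growth-rate Okun's law: g_Y = g_Y* - β × Δu.
g_Y = 2.95 - 2.4 × (2.75) = 2.95 - 6.6 = -3.65%, i.e. -3.65% to 2 d.p.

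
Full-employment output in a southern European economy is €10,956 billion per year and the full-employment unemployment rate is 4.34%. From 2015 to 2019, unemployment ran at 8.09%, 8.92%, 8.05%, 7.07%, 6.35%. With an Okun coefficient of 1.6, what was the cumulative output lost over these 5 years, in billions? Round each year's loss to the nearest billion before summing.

€2,941 billion

Year 2015: gap = -1.6 × (8.09 - 4.34) = -6%, loss ≈ 10956 × 6/100 ≈ 657.
Year 2016: gap = -1.6 × (8.92 - 4.34) = -7.328%, loss ≈ 10956 × 7.328/100 ≈ 803.
Year 2017: gap = -1.6 × (8.05 - 4.34) = -5.936%, loss ≈ 10956 × 5.936/100 ≈ 650.
Year 2018: gap = -1.6 × (7.07 - 4.34) = -4.368%, loss ≈ 10956 × 4.368/100 ≈ 479.
Year 2019: gap = -1.6 × (6.35 - 4.34) = -3.216%, loss ≈ 10956 × 3.216/100 ≈ 352.
Total lost output = 657 + 803 + 650 + 479 + 352 = 2941 billion.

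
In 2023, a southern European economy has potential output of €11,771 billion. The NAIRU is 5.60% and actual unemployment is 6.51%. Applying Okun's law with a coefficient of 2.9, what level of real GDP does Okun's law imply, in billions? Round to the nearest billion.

Unemployment gap = 6.51 - 5.6 = 0.91 points, so the output gap is -2.9 × 0.91 = -2.639%.
Actual GDP = 11771 × (1 - 2.639/100) = 11771 × 0.97361 ≈ 11460 billion.

€11,460 billion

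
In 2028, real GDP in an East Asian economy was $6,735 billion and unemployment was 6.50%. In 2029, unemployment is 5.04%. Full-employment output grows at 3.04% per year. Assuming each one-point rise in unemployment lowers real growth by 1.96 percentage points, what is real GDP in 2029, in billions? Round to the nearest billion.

$7,132 billion

Δu = 5.04 - 6.5 = -1.46 points.
Okun's law (growth form): g_Y = g_Y* - β × Δu = 3.04 - 1.96 × (-1.46) = 3.04 + 2.8616 = 5.9016%.
Real GDP in the next year = 6735 × (1 + 5.9016/100) = 6735 × 1.059016 ≈ 7132 billion.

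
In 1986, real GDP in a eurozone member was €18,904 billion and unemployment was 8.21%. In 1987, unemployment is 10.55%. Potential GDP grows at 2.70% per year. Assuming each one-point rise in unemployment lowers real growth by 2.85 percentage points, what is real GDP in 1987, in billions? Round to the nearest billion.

€18,154 billion

Δu = 10.55 - 8.21 = 2.34 points.
Okun's law (growth form): g_Y = g_Y* - β × Δu = 2.70 - 2.85 × (2.34) = 2.7 - 6.669 = -3.969%.
Real GDP in the next year = 18904 × (1 - 3.969/100) = 18904 × 0.96031 ≈ 18154 billion.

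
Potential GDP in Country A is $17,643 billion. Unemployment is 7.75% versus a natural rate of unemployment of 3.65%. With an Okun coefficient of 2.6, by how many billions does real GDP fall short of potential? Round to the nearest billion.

Output gap = -2.6 × (7.75 - 3.65) = -2.6 × 4.1 = -10.66%.
Actual GDP ≈ 17643 × 0.8934 ≈ 15762 billion, so the shortfall is 17643 - 15762 = 1881 billion.

$1,881 billion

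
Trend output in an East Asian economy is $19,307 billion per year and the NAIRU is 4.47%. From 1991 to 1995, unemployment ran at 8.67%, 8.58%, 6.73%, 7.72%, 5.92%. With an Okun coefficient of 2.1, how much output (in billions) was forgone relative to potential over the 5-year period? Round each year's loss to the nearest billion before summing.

$6,191 billion

Year 1991: gap = -2.1 × (8.67 - 4.47) = -8.82%, loss ≈ 19307 × 8.82/100 ≈ 1703.
Year 1992: gap = -2.1 × (8.58 - 4.47) = -8.631%, loss ≈ 19307 × 8.631/100 ≈ 1666.
Year 1993: gap = -2.1 × (6.73 - 4.47) = -4.746%, loss ≈ 19307 × 4.746/100 ≈ 916.
Year 1994: gap = -2.1 × (7.72 - 4.47) = -6.825%, loss ≈ 19307 × 6.825/100 ≈ 1318.
Year 1995: gap = -2.1 × (5.92 - 4.47) = -3.045%, loss ≈ 19307 × 3.045/100 ≈ 588.
Total lost output = 1703 + 1666 + 916 + 1318 + 588 = 6191 billion.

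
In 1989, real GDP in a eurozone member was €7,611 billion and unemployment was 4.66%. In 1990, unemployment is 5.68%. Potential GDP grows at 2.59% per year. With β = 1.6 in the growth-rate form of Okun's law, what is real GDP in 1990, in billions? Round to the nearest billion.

Δu = 5.68 - 4.66 = 1.02 points.
Okun's law (growth form): g_Y = g_Y* - β × Δu = 2.59 - 1.6 × (1.02) = 2.59 - 1.632 = 0.958%.
Real GDP in the next year = 7611 × (1 + 0.958/100) = 7611 × 1.00958 ≈ 7684 billion.

€7,684 billion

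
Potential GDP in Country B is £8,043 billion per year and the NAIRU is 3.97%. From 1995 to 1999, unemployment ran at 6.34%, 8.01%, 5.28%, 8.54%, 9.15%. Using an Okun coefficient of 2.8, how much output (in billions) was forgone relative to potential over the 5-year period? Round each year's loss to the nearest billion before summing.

Year 1995: gap = -2.8 × (6.34 - 3.97) = -6.636%, loss ≈ 8043 × 6.636/100 ≈ 534.
Year 1996: gap = -2.8 × (8.01 - 3.97) = -11.312%, loss ≈ 8043 × 11.312/100 ≈ 910.
Year 1997: gap = -2.8 × (5.28 - 3.97) = -3.668%, loss ≈ 8043 × 3.668/100 ≈ 295.
Year 1998: gap = -2.8 × (8.54 - 3.97) = -12.796%, loss ≈ 8043 × 12.796/100 ≈ 1029.
Year 1999: gap = -2.8 × (9.15 - 3.97) = -14.504%, loss ≈ 8043 × 14.504/100 ≈ 1167.
Total lost output = 534 + 910 + 295 + 1029 + 1167 = 3935 billion.

£3,935 billion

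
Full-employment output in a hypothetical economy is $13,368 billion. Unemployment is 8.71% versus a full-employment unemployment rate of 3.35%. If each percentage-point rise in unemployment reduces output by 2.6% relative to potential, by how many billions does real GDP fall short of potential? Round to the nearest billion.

$1,863 billion

Output gap = -2.6 × (8.71 - 3.35) = -2.6 × 5.36 = -13.936%.
Actual GDP ≈ 13368 × 0.86064 ≈ 11505 billion, so the shortfall is 13368 - 11505 = 1863 billion.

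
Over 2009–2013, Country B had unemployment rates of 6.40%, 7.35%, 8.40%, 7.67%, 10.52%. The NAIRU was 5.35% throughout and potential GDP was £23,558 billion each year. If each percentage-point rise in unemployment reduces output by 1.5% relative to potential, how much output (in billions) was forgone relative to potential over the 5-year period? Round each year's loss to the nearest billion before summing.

Year 2009: gap = -1.5 × (6.4 - 5.35) = -1.575%, loss ≈ 23558 × 1.575/100 ≈ 371.
Year 2010: gap = -1.5 × (7.35 - 5.35) = -3%, loss ≈ 23558 × 3/100 ≈ 707.
Year 2011: gap = -1.5 × (8.4 - 5.35) = -4.575%, loss ≈ 23558 × 4.575/100 ≈ 1078.
Year 2012: gap = -1.5 × (7.67 - 5.35) = -3.48%, loss ≈ 23558 × 3.48/100 ≈ 820.
Year 2013: gap = -1.5 × (10.52 - 5.35) = -7.755%, loss ≈ 23558 × 7.755/100 ≈ 1827.
Total lost output = 371 + 707 + 1078 + 820 + 1827 = 4803 billion.

£4,803 billion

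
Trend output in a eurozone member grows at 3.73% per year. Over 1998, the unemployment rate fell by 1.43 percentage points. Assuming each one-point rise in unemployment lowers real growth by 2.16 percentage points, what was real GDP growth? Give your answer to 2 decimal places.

Growth-rate Okun's law: g_Y = g_Y* - β × Δu.
g_Y = 3.73 - 2.16 × (-1.43) = 3.73 + 3.0888 = 6.8188%, i.e. 6.82% to 2 d.p.

6.82%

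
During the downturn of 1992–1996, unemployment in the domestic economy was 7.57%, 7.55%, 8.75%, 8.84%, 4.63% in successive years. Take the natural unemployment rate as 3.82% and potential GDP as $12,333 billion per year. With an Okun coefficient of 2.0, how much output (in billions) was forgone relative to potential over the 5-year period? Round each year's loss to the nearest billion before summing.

Year 1992: gap = -2.0 × (7.57 - 3.82) = -7.5%, loss ≈ 12333 × 7.5/100 ≈ 925.
Year 1993: gap = -2.0 × (7.55 - 3.82) = -7.46%, loss ≈ 12333 × 7.46/100 ≈ 920.
Year 1994: gap = -2.0 × (8.75 - 3.82) = -9.86%, loss ≈ 12333 × 9.86/100 ≈ 1216.
Year 1995: gap = -2.0 × (8.84 - 3.82) = -10.04%, loss ≈ 12333 × 10.04/100 ≈ 1238.
Year 1996: gap = -2.0 × (4.63 - 3.82) = -1.62%, loss ≈ 12333 × 1.62/100 ≈ 200.
Total lost output = 925 + 920 + 1216 + 1238 + 200 = 4499 billion.

$4,499 billion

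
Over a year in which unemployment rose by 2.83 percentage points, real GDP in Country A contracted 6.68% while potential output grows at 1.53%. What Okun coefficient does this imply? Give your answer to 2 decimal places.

Growth form: g_Y = g_Y* - β × Δu, so β = (g_Y* - g_Y)/Δu.
β = (1.53 + 6.68)/2.83 = 8.21/2.83 = 2.90.

β ≈ 2.90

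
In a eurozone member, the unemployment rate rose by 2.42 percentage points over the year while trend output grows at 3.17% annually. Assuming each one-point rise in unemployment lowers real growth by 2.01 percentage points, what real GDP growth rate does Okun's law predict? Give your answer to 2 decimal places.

-1.69%

Growth-rate Okun's law: g_Y = g_Y* - β × Δu.
g_Y = 3.17 - 2.01 × (2.42) = 3.17 - 4.8642 = -1.6942%, i.e. -1.69% to 2 d.p.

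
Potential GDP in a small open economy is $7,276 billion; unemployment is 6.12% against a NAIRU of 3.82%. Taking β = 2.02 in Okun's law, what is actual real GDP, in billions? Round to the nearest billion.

$6,938 billion

Unemployment gap = 6.12 - 3.82 = 2.3 points, so the output gap is -2.02 × 2.3 = -4.646%.
Actual GDP = 7276 × (1 - 4.646/100) = 7276 × 0.95354 ≈ 6938 billion.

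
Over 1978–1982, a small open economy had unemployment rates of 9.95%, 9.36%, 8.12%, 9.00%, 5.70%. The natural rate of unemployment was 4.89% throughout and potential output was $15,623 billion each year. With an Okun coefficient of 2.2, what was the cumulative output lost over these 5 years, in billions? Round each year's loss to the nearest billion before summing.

$6,076 billion

Year 1978: gap = -2.2 × (9.95 - 4.89) = -11.132%, loss ≈ 15623 × 11.132/100 ≈ 1739.
Year 1979: gap = -2.2 × (9.36 - 4.89) = -9.834%, loss ≈ 15623 × 9.834/100 ≈ 1536.
Year 1980: gap = -2.2 × (8.12 - 4.89) = -7.106%, loss ≈ 15623 × 7.106/100 ≈ 1110.
Year 1981: gap = -2.2 × (9 - 4.89) = -9.042%, loss ≈ 15623 × 9.042/100 ≈ 1413.
Year 1982: gap = -2.2 × (5.7 - 4.89) = -1.782%, loss ≈ 15623 × 1.782/100 ≈ 278.
Total lost output = 1739 + 1536 + 1110 + 1413 + 278 = 6076 billion.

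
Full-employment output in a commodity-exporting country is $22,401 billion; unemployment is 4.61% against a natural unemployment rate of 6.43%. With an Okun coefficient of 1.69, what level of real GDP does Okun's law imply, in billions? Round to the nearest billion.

Unemployment gap = 4.61 - 6.43 = -1.82 points, so the output gap is -1.69 × (-1.82) = 3.0758%.
Actual GDP = 22401 × (1 + 3.0758/100) = 22401 × 1.030758 ≈ 23090 billion.

$23,090 billion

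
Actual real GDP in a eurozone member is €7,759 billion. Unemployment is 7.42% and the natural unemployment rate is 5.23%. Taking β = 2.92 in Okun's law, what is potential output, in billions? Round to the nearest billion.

Unemployment gap = 7.42 - 5.23 = 2.19 points, so output gap = -2.92 × 2.19 = -6.3948%.
Since Y = Y* × (1 + gap/100), Y* = 7759/0.936052 ≈ 8289 billion.

€8,289 billion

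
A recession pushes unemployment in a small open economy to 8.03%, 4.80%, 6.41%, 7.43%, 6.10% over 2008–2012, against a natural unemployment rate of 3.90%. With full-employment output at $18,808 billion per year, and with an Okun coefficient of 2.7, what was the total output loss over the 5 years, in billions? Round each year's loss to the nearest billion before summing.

$6,739 billion

Year 2008: gap = -2.7 × (8.03 - 3.9) = -11.151%, loss ≈ 18808 × 11.151/100 ≈ 2097.
Year 2009: gap = -2.7 × (4.8 - 3.9) = -2.43%, loss ≈ 18808 × 2.43/100 ≈ 457.
Year 2010: gap = -2.7 × (6.41 - 3.9) = -6.777%, loss ≈ 18808 × 6.777/100 ≈ 1275.
Year 2011: gap = -2.7 × (7.43 - 3.9) = -9.531%, loss ≈ 18808 × 9.531/100 ≈ 1793.
Year 2012: gap = -2.7 × (6.1 - 3.9) = -5.94%, loss ≈ 18808 × 5.94/100 ≈ 1117.
Total lost output = 2097 + 457 + 1275 + 1793 + 1117 = 6739 billion.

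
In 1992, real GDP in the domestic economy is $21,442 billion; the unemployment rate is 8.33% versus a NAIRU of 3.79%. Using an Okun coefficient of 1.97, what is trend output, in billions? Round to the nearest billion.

$23,548 billion

Unemployment gap = 8.33 - 3.79 = 4.54 points, so output gap = -1.97 × 4.54 = -8.9438%.
Since Y = Y* × (1 + gap/100), Y* = 21442/0.910562 ≈ 23548 billion.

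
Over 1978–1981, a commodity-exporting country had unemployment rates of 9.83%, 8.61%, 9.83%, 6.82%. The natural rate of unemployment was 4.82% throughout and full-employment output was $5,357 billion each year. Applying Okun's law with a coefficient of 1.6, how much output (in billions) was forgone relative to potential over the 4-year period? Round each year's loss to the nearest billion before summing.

Year 1978: gap = -1.6 × (9.83 - 4.82) = -8.016%, loss ≈ 5357 × 8.016/100 ≈ 429.
Year 1979: gap = -1.6 × (8.61 - 4.82) = -6.064%, loss ≈ 5357 × 6.064/100 ≈ 325.
Year 1980: gap = -1.6 × (9.83 - 4.82) = -8.016%, loss ≈ 5357 × 8.016/100 ≈ 429.
Year 1981: gap = -1.6 × (6.82 - 4.82) = -3.2%, loss ≈ 5357 × 3.2/100 ≈ 171.
Total lost output = 429 + 325 + 429 + 171 = 1354 billion.

$1,354 billion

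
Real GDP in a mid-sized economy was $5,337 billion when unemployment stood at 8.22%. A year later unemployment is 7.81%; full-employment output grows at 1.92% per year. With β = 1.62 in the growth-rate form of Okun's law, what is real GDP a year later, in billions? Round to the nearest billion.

$5,475 billion

Δu = 7.81 - 8.22 = -0.41 points.
Okun's law (growth form): g_Y = g_Y* - β × Δu = 1.92 - 1.62 × (-0.41) = 1.92 + 0.6642 = 2.5842%.
Real GDP in the next year = 5337 × (1 + 2.5842/100) = 5337 × 1.025842 ≈ 5475 billion.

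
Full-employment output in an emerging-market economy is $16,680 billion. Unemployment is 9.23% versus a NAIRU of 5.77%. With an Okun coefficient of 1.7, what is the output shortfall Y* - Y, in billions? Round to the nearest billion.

Output gap = -1.7 × (9.23 - 5.77) = -1.7 × 3.46 = -5.882%.
Actual GDP ≈ 16680 × 0.94118 ≈ 15699 billion, so the shortfall is 16680 - 15699 = 981 billion.

$981 billion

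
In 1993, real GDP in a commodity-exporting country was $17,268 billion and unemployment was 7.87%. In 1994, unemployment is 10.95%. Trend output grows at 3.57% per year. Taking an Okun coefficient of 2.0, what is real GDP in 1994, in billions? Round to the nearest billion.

Δu = 10.95 - 7.87 = 3.08 points.
Okun's law (growth form): g_Y = g_Y* - β × Δu = 3.57 - 2.0 × (3.08) = 3.57 - 6.16 = -2.59%.
Real GDP in the next year = 17268 × (1 - 2.59/100) = 17268 × 0.9741 ≈ 16821 billion.

$16,821 billion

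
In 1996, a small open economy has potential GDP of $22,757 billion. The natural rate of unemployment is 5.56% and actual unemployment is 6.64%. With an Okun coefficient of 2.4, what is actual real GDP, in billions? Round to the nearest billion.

Unemployment gap = 6.64 - 5.56 = 1.08 points, so the output gap is -2.4 × 1.08 = -2.592%.
Actual GDP = 22757 × (1 - 2.592/100) = 22757 × 0.97408 ≈ 22167 billion.

$22,167 billion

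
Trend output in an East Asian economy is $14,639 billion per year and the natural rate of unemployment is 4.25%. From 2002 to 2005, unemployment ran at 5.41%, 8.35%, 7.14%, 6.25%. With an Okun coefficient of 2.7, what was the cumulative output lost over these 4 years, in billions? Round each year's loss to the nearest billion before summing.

$4,012 billion

Year 2002: gap = -2.7 × (5.41 - 4.25) = -3.132%, loss ≈ 14639 × 3.132/100 ≈ 458.
Year 2003: gap = -2.7 × (8.35 - 4.25) = -11.07%, loss ≈ 14639 × 11.07/100 ≈ 1621.
Year 2004: gap = -2.7 × (7.14 - 4.25) = -7.803%, loss ≈ 14639 × 7.803/100 ≈ 1142.
Year 2005: gap = -2.7 × (6.25 - 4.25) = -5.4%, loss ≈ 14639 × 5.4/100 ≈ 791.
Total lost output = 458 + 1621 + 1142 + 791 = 4012 billion.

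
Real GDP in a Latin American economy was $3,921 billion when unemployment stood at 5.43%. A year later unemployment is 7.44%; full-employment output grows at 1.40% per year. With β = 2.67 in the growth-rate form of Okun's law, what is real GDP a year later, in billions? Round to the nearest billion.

$3,765 billion

Δu = 7.44 - 5.43 = 2.01 points.
Okun's law (growth form): g_Y = g_Y* - β × Δu = 1.40 - 2.67 × (2.01) = 1.4 - 5.3667 = -3.9667%.
Real GDP in the next year = 3921 × (1 - 3.9667/100) = 3921 × 0.960333 ≈ 3765 billion.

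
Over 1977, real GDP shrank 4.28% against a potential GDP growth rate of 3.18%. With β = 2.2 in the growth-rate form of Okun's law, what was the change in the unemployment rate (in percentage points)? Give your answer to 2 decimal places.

3.39 percentage points

Growth-rate Okun's law: g_Y = g_Y* - β × Δu, so Δu = (g_Y* - g_Y)/β.
Δu = (3.18 + 4.28)/2.2 = 7.46/2.2 = 3.39 percentage points.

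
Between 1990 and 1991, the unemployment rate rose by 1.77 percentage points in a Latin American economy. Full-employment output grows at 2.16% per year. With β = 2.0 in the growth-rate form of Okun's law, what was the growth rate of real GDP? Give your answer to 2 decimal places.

-1.38%

Growth-rate Okun's law: g_Y = g_Y* - β × Δu.
g_Y = 2.16 - 2.0 × (1.77) = 2.16 - 3.54 = -1.38%, i.e. -1.38% to 2 d.p.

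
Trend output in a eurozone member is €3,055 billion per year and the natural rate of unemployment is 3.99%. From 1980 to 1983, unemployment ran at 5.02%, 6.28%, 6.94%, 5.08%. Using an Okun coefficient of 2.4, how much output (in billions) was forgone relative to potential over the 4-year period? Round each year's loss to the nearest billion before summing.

€540 billion

Year 1980: gap = -2.4 × (5.02 - 3.99) = -2.472%, loss ≈ 3055 × 2.472/100 ≈ 76.
Year 1981: gap = -2.4 × (6.28 - 3.99) = -5.496%, loss ≈ 3055 × 5.496/100 ≈ 168.
Year 1982: gap = -2.4 × (6.94 - 3.99) = -7.08%, loss ≈ 3055 × 7.08/100 ≈ 216.
Year 1983: gap = -2.4 × (5.08 - 3.99) = -2.616%, loss ≈ 3055 × 2.616/100 ≈ 80.
Total lost output = 76 + 168 + 216 + 80 = 540 billion.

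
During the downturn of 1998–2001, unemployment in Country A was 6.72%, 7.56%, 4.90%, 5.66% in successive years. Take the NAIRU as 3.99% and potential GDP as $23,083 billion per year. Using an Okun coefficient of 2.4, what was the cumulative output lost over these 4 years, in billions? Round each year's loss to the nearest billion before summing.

$4,919 billion

Year 1998: gap = -2.4 × (6.72 - 3.99) = -6.552%, loss ≈ 23083 × 6.552/100 ≈ 1512.
Year 1999: gap = -2.4 × (7.56 - 3.99) = -8.568%, loss ≈ 23083 × 8.568/100 ≈ 1978.
Year 2000: gap = -2.4 × (4.9 - 3.99) = -2.184%, loss ≈ 23083 × 2.184/100 ≈ 504.
Year 2001: gap = -2.4 × (5.66 - 3.99) = -4.008%, loss ≈ 23083 × 4.008/100 ≈ 925.
Total lost output = 1512 + 1978 + 504 + 925 = 4919 billion.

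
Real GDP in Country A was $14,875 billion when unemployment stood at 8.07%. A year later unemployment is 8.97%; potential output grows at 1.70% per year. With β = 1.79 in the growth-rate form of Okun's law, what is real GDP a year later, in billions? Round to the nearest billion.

$14,888 billion

Δu = 8.97 - 8.07 = 0.9 points.
Okun's law (growth form): g_Y = g_Y* - β × Δu = 1.70 - 1.79 × (0.90) = 1.7 - 1.611 = 0.089%.
Real GDP in the next year = 14875 × (1 + 0.089/100) = 14875 × 1.00089 ≈ 14888 billion.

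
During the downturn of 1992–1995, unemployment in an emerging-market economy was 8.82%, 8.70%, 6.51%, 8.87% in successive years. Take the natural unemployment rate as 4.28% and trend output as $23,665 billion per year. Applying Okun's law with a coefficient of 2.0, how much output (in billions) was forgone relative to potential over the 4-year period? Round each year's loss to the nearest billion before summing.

Year 1992: gap = -2.0 × (8.82 - 4.28) = -9.08%, loss ≈ 23665 × 9.08/100 ≈ 2149.
Year 1993: gap = -2.0 × (8.7 - 4.28) = -8.84%, loss ≈ 23665 × 8.84/100 ≈ 2092.
Year 1994: gap = -2.0 × (6.51 - 4.28) = -4.46%, loss ≈ 23665 × 4.46/100 ≈ 1055.
Year 1995: gap = -2.0 × (8.87 - 4.28) = -9.18%, loss ≈ 23665 × 9.18/100 ≈ 2172.
Total lost output = 2149 + 2092 + 1055 + 2172 = 7468 billion.

$7,468 billion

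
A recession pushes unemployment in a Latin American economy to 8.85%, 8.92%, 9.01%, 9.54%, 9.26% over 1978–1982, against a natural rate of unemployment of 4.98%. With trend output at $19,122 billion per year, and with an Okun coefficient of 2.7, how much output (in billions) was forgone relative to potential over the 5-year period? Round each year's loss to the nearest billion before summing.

Year 1978: gap = -2.7 × (8.85 - 4.98) = -10.449%, loss ≈ 19122 × 10.449/100 ≈ 1998.
Year 1979: gap = -2.7 × (8.92 - 4.98) = -10.638%, loss ≈ 19122 × 10.638/100 ≈ 2034.
Year 1980: gap = -2.7 × (9.01 - 4.98) = -10.881%, loss ≈ 19122 × 10.881/100 ≈ 2081.
Year 1981: gap = -2.7 × (9.54 - 4.98) = -12.312%, loss ≈ 19122 × 12.312/100 ≈ 2354.
Year 1982: gap = -2.7 × (9.26 - 4.98) = -11.556%, loss ≈ 19122 × 11.556/100 ≈ 2210.
Total lost output = 1998 + 2034 + 2081 + 2354 + 2210 = 10677 billion.

$10,677 billion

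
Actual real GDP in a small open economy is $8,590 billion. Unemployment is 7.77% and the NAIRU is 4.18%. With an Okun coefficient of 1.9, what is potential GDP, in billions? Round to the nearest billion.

Unemployment gap = 7.77 - 4.18 = 3.59 points, so output gap = -1.9 × 3.59 = -6.821%.
Since Y = Y* × (1 + gap/100), Y* = 8590/0.93179 ≈ 9219 billion.

$9,219 billion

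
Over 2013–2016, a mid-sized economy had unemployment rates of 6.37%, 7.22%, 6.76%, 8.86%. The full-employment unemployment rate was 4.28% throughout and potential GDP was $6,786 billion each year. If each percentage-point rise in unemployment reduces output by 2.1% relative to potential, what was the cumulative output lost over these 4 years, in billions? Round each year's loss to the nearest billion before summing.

$1,723 billion

Year 2013: gap = -2.1 × (6.37 - 4.28) = -4.389%, loss ≈ 6786 × 4.389/100 ≈ 298.
Year 2014: gap = -2.1 × (7.22 - 4.28) = -6.174%, loss ≈ 6786 × 6.174/100 ≈ 419.
Year 2015: gap = -2.1 × (6.76 - 4.28) = -5.208%, loss ≈ 6786 × 5.208/100 ≈ 353.
Year 2016: gap = -2.1 × (8.86 - 4.28) = -9.618%, loss ≈ 6786 × 9.618/100 ≈ 653.
Total lost output = 298 + 419 + 353 + 653 = 1723 billion.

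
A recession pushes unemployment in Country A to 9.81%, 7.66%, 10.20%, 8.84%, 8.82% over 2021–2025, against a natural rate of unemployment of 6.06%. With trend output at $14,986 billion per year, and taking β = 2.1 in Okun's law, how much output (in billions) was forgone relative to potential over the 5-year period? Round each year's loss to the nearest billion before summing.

$4,731 billion

Year 2021: gap = -2.1 × (9.81 - 6.06) = -7.875%, loss ≈ 14986 × 7.875/100 ≈ 1180.
Year 2022: gap = -2.1 × (7.66 - 6.06) = -3.36%, loss ≈ 14986 × 3.36/100 ≈ 504.
Year 2023: gap = -2.1 × (10.2 - 6.06) = -8.694%, loss ≈ 14986 × 8.694/100 ≈ 1303.
Year 2024: gap = -2.1 × (8.84 - 6.06) = -5.838%, loss ≈ 14986 × 5.838/100 ≈ 875.
Year 2025: gap = -2.1 × (8.82 - 6.06) = -5.796%, loss ≈ 14986 × 5.796/100 ≈ 869.
Total lost output = 1180 + 504 + 1303 + 875 + 869 = 4731 billion.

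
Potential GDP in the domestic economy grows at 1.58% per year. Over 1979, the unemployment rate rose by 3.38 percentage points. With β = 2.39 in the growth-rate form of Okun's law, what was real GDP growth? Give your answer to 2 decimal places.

Growth-rate Okun's law: g_Y = g_Y* - β × Δu.
g_Y = 1.58 - 2.39 × (3.38) = 1.58 - 8.0782 = -6.4982%, i.e. -6.50% to 2 d.p.

-6.50%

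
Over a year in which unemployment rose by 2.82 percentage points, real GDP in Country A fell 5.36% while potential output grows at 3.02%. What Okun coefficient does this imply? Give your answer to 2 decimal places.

Growth form: g_Y = g_Y* - β × Δu, so β = (g_Y* - g_Y)/Δu.
β = (3.02 + 5.36)/2.82 = 8.38/2.82 = 2.97.

β ≈ 2.97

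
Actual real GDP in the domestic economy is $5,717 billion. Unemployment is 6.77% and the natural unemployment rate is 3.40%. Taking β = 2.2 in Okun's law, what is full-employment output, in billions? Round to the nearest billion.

$6,175 billion

Unemployment gap = 6.77 - 3.4 = 3.37 points, so output gap = -2.2 × 3.37 = -7.414%.
Since Y = Y* × (1 + gap/100), Y* = 5717/0.92586 ≈ 6175 billion.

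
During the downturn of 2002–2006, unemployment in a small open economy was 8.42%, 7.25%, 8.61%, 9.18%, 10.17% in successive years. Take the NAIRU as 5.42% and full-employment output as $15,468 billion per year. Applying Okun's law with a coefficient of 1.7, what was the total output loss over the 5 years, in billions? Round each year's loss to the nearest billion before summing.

$4,347 billion

Year 2002: gap = -1.7 × (8.42 - 5.42) = -5.1%, loss ≈ 15468 × 5.1/100 ≈ 789.
Year 2003: gap = -1.7 × (7.25 - 5.42) = -3.111%, loss ≈ 15468 × 3.111/100 ≈ 481.
Year 2004: gap = -1.7 × (8.61 - 5.42) = -5.423%, loss ≈ 15468 × 5.423/100 ≈ 839.
Year 2005: gap = -1.7 × (9.18 - 5.42) = -6.392%, loss ≈ 15468 × 6.392/100 ≈ 989.
Year 2006: gap = -1.7 × (10.17 - 5.42) = -8.075%, loss ≈ 15468 × 8.075/100 ≈ 1249.
Total lost output = 789 + 481 + 839 + 989 + 1249 = 4347 billion.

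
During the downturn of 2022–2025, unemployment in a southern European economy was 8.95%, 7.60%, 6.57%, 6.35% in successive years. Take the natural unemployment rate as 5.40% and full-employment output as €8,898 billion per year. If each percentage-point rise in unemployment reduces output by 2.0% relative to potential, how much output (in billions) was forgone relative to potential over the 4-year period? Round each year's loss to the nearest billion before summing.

Year 2022: gap = -2.0 × (8.95 - 5.4) = -7.1%, loss ≈ 8898 × 7.1/100 ≈ 632.
Year 2023: gap = -2.0 × (7.6 - 5.4) = -4.4%, loss ≈ 8898 × 4.4/100 ≈ 392.
Year 2024: gap = -2.0 × (6.57 - 5.4) = -2.34%, loss ≈ 8898 × 2.34/100 ≈ 208.
Year 2025: gap = -2.0 × (6.35 - 5.4) = -1.9%, loss ≈ 8898 × 1.9/100 ≈ 169.
Total lost output = 632 + 392 + 208 + 169 = 1401 billion.

€1,401 billion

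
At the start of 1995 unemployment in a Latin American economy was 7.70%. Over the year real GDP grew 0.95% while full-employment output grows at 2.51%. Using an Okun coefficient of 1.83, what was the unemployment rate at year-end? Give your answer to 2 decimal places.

Growth-rate Okun's law: g_Y = g_Y* - β × Δu, so Δu = (g_Y* - g_Y)/β.
Δu = (2.51 - 0.95)/1.83 = 1.56/1.83 = 0.85 percentage points.
Year-end unemployment = 7.7 + 0.85 = 8.55%.

8.55%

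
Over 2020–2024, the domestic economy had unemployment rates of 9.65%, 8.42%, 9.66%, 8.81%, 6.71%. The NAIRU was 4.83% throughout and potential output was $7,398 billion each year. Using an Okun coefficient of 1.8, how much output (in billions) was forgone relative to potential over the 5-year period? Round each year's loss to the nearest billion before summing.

$2,543 billion

Year 2020: gap = -1.8 × (9.65 - 4.83) = -8.676%, loss ≈ 7398 × 8.676/100 ≈ 642.
Year 2021: gap = -1.8 × (8.42 - 4.83) = -6.462%, loss ≈ 7398 × 6.462/100 ≈ 478.
Year 2022: gap = -1.8 × (9.66 - 4.83) = -8.694%, loss ≈ 7398 × 8.694/100 ≈ 643.
Year 2023: gap = -1.8 × (8.81 - 4.83) = -7.164%, loss ≈ 7398 × 7.164/100 ≈ 530.
Year 2024: gap = -1.8 × (6.71 - 4.83) = -3.384%, loss ≈ 7398 × 3.384/100 ≈ 250.
Total lost output = 642 + 478 + 643 + 530 + 250 = 2543 billion.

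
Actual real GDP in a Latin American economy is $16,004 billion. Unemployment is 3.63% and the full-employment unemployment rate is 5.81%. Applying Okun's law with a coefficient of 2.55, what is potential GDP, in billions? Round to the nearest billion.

Unemployment gap = 3.63 - 5.81 = -2.18 points, so output gap = -2.55 × (-2.18) = 5.559%.
Since Y = Y* × (1 + gap/100), Y* = 16004/1.05559 ≈ 15161 billion.

$15,161 billion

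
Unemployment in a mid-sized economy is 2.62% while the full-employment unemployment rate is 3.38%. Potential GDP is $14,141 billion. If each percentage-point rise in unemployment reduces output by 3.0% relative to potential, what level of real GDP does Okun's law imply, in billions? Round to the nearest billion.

Unemployment gap = 2.62 - 3.38 = -0.76 points, so the output gap is -3 × (-0.76) = 2.28%.
Actual GDP = 14141 × (1 + 2.28/100) = 14141 × 1.0228 ≈ 14463 billion.

$14,463 billion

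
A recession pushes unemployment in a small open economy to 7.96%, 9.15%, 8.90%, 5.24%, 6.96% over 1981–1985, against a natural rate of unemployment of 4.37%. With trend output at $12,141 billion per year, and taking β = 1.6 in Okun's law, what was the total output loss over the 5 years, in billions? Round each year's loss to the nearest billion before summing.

Year 1981: gap = -1.6 × (7.96 - 4.37) = -5.744%, loss ≈ 12141 × 5.744/100 ≈ 697.
Year 1982: gap = -1.6 × (9.15 - 4.37) = -7.648%, loss ≈ 12141 × 7.648/100 ≈ 929.
Year 1983: gap = -1.6 × (8.9 - 4.37) = -7.248%, loss ≈ 12141 × 7.248/100 ≈ 880.
Year 1984: gap = -1.6 × (5.24 - 4.37) = -1.392%, loss ≈ 12141 × 1.392/100 ≈ 169.
Year 1985: gap = -1.6 × (6.96 - 4.37) = -4.144%, loss ≈ 12141 × 4.144/100 ≈ 503.
Total lost output = 697 + 929 + 880 + 169 + 503 = 3178 billion.

$3,178 billion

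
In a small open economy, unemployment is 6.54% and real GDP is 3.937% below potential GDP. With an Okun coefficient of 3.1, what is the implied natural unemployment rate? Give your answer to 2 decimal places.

From Okun's law, u - u* = -(output gap)/β = -(-3.937)/3.1 = 1.27 points.
So u* = 6.54 - 1.27 = 5.27%.

5.27%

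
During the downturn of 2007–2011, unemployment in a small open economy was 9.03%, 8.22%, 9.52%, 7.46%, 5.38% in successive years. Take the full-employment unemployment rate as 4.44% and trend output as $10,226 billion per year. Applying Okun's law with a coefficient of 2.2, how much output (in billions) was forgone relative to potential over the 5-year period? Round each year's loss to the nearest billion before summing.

$3,916 billion

Year 2007: gap = -2.2 × (9.03 - 4.44) = -10.098%, loss ≈ 10226 × 10.098/100 ≈ 1033.
Year 2008: gap = -2.2 × (8.22 - 4.44) = -8.316%, loss ≈ 10226 × 8.316/100 ≈ 850.
Year 2009: gap = -2.2 × (9.52 - 4.44) = -11.176%, loss ≈ 10226 × 11.176/100 ≈ 1143.
Year 2010: gap = -2.2 × (7.46 - 4.44) = -6.644%, loss ≈ 10226 × 6.644/100 ≈ 679.
Year 2011: gap = -2.2 × (5.38 - 4.44) = -2.068%, loss ≈ 10226 × 2.068/100 ≈ 211.
Total lost output = 1033 + 850 + 1143 + 679 + 211 = 3916 billion.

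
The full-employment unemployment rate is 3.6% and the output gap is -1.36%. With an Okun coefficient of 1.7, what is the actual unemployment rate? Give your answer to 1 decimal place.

4.4%

From Okun's law, u - u* = -(output gap)/β = -(-1.36)/1.7 = 0.8 points.
So u = 3.6 + 0.8 = 4.4%.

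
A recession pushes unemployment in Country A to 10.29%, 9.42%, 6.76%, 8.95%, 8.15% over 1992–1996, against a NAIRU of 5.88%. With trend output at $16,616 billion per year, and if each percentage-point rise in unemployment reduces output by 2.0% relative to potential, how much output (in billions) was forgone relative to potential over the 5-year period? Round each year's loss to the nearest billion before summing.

Year 1992: gap = -2.0 × (10.29 - 5.88) = -8.82%, loss ≈ 16616 × 8.82/100 ≈ 1466.
Year 1993: gap = -2.0 × (9.42 - 5.88) = -7.08%, loss ≈ 16616 × 7.08/100 ≈ 1176.
Year 1994: gap = -2.0 × (6.76 - 5.88) = -1.76%, loss ≈ 16616 × 1.76/100 ≈ 292.
Year 1995: gap = -2.0 × (8.95 - 5.88) = -6.14%, loss ≈ 16616 × 6.14/100 ≈ 1020.
Year 1996: gap = -2.0 × (8.15 - 5.88) = -4.54%, loss ≈ 16616 × 4.54/100 ≈ 754.
Total lost output = 1466 + 1176 + 292 + 1020 + 754 = 4708 billion.

$4,708 billion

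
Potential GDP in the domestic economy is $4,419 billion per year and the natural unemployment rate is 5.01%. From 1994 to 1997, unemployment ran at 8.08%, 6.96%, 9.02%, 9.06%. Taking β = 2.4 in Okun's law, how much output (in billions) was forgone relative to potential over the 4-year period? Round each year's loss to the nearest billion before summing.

Year 1994: gap = -2.4 × (8.08 - 5.01) = -7.368%, loss ≈ 4419 × 7.368/100 ≈ 326.
Year 1995: gap = -2.4 × (6.96 - 5.01) = -4.68%, loss ≈ 4419 × 4.68/100 ≈ 207.
Year 1996: gap = -2.4 × (9.02 - 5.01) = -9.624%, loss ≈ 4419 × 9.624/100 ≈ 425.
Year 1997: gap = -2.4 × (9.06 - 5.01) = -9.72%, loss ≈ 4419 × 9.72/100 ≈ 430.
Total lost output = 326 + 207 + 425 + 430 = 1388 billion.

$1,388 billion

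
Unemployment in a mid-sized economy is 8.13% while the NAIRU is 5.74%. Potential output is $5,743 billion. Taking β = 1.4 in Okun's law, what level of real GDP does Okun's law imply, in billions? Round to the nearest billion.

Unemployment gap = 8.13 - 5.74 = 2.39 points, so the output gap is -1.4 × 2.39 = -3.346%.
Actual GDP = 5743 × (1 - 3.346/100) = 5743 × 0.96654 ≈ 5551 billion.

$5,551 billion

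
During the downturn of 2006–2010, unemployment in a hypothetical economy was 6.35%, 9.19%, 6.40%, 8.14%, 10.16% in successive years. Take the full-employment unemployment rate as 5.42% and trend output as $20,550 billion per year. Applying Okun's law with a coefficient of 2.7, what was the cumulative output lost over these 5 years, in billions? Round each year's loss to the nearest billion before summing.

$7,291 billion

Year 2006: gap = -2.7 × (6.35 - 5.42) = -2.511%, loss ≈ 20550 × 2.511/100 ≈ 516.
Year 2007: gap = -2.7 × (9.19 - 5.42) = -10.179%, loss ≈ 20550 × 10.179/100 ≈ 2092.
Year 2008: gap = -2.7 × (6.4 - 5.42) = -2.646%, loss ≈ 20550 × 2.646/100 ≈ 544.
Year 2009: gap = -2.7 × (8.14 - 5.42) = -7.344%, loss ≈ 20550 × 7.344/100 ≈ 1509.
Year 2010: gap = -2.7 × (10.16 - 5.42) = -12.798%, loss ≈ 20550 × 12.798/100 ≈ 2630.
Total lost output = 516 + 2092 + 544 + 1509 + 2630 = 7291 billion.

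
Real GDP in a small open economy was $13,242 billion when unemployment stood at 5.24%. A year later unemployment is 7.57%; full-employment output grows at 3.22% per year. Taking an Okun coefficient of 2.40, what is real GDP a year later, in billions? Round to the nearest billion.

Δu = 7.57 - 5.24 = 2.33 points.
Okun's law (growth form): g_Y = g_Y* - β × Δu = 3.22 - 2.40 × (2.33) = 3.22 - 5.592 = -2.372%.
Real GDP in the next year = 13242 × (1 - 2.372/100) = 13242 × 0.97628 ≈ 12928 billion.

$12,928 billion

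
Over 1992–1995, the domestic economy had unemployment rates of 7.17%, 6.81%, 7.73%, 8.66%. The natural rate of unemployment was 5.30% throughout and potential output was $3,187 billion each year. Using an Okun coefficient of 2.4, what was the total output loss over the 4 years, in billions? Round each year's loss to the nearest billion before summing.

Year 1992: gap = -2.4 × (7.17 - 5.3) = -4.488%, loss ≈ 3187 × 4.488/100 ≈ 143.
Year 1993: gap = -2.4 × (6.81 - 5.3) = -3.624%, loss ≈ 3187 × 3.624/100 ≈ 115.
Year 1994: gap = -2.4 × (7.73 - 5.3) = -5.832%, loss ≈ 3187 × 5.832/100 ≈ 186.
Year 1995: gap = -2.4 × (8.66 - 5.3) = -8.064%, loss ≈ 3187 × 8.064/100 ≈ 257.
Total lost output = 143 + 115 + 186 + 257 = 701 billion.

$701 billion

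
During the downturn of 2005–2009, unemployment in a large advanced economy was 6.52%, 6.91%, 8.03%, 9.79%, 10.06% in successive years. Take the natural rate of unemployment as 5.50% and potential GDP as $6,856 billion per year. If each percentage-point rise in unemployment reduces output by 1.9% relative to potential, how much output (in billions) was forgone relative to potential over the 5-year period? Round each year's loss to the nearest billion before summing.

$1,800 billion

Year 2005: gap = -1.9 × (6.52 - 5.5) = -1.938%, loss ≈ 6856 × 1.938/100 ≈ 133.
Year 2006: gap = -1.9 × (6.91 - 5.5) = -2.679%, loss ≈ 6856 × 2.679/100 ≈ 184.
Year 2007: gap = -1.9 × (8.03 - 5.5) = -4.807%, loss ≈ 6856 × 4.807/100 ≈ 330.
Year 2008: gap = -1.9 × (9.79 - 5.5) = -8.151%, loss ≈ 6856 × 8.151/100 ≈ 559.
Year 2009: gap = -1.9 × (10.06 - 5.5) = -8.664%, loss ≈ 6856 × 8.664/100 ≈ 594.
Total lost output = 133 + 184 + 330 + 559 + 594 = 1800 billion.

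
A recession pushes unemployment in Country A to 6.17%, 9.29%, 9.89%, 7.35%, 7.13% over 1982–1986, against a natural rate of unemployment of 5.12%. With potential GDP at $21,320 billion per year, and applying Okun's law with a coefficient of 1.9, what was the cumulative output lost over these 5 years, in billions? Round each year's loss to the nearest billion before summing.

$5,763 billion

Year 1982: gap = -1.9 × (6.17 - 5.12) = -1.995%, loss ≈ 21320 × 1.995/100 ≈ 425.
Year 1983: gap = -1.9 × (9.29 - 5.12) = -7.923%, loss ≈ 21320 × 7.923/100 ≈ 1689.
Year 1984: gap = -1.9 × (9.89 - 5.12) = -9.063%, loss ≈ 21320 × 9.063/100 ≈ 1932.
Year 1985: gap = -1.9 × (7.35 - 5.12) = -4.237%, loss ≈ 21320 × 4.237/100 ≈ 903.
Year 1986: gap = -1.9 × (7.13 - 5.12) = -3.819%, loss ≈ 21320 × 3.819/100 ≈ 814.
Total lost output = 425 + 1689 + 1932 + 903 + 814 = 5763 billion.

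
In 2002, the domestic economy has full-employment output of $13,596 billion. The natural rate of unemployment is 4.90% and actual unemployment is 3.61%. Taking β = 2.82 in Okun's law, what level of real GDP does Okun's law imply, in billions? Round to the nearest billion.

Unemployment gap = 3.61 - 4.9 = -1.29 points, so the output gap is -2.82 × (-1.29) = 3.6378%.
Actual GDP = 13596 × (1 + 3.6378/100) = 13596 × 1.036378 ≈ 14091 billion.

$14,091 billion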